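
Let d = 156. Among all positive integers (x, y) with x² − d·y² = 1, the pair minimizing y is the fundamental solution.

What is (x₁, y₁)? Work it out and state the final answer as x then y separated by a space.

25 2

√156 → a₀=12, period (2,24); ℓ=2 even so k=1
i=0: a=12 ⇒ p=12, q=1
i=1: a=2 ⇒ p=25, q=2
(x₁, y₁) = (25, 2);  25² − 156·2² = 1 ✓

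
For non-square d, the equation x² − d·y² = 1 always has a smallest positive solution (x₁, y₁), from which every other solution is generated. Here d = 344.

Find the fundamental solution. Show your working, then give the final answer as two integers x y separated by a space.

10405 561

√344 → a₀=18, period (1,1,4,1,3,1,4,1,1,36); ℓ=10 even so k=9
step 0: (18, 1)  from 18·(1,0) + (0,1)
…
step 3: (167, 9)  from 4·(37,2) + (19,1)
step 4: (204, 11)  from 1·(167,9) + (37,2)
step 5: (779, 42)  from 3·(204,11) + (167,9)
step 6: (983, 53)  from 1·(779,42) + (204,11)
…
step 8: (5694, 307)  from 1·(4711,254) + (983,53)
step 9: (10405, 561)  from 1·(5694,307) + (4711,254)
(x₁, y₁) = (10405, 561);  10405² − 344·561² = 1 ✓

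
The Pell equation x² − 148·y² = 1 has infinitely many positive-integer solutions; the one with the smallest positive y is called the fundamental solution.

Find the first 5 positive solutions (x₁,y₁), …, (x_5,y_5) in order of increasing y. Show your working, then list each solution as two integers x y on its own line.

73 6
10657 876
1555849 127890
227143297 18671064
33161365513 2725847454

[12; 6,24] for √148; ℓ=2 ⇒ convergent index 1
step 0: (12, 1)  from 12·(1,0) + (0,1)
step 1: (73, 6)  from 6·(12,1) + (1,0)
→ (73, 6).  Check: 73²=5329, 148·6²=5328, difference 1.
(x_2, y_2) = (73·73 + 148·6·6, 73·6 + 6·73) = (10657, 876)
(x_3, y_3) = (73·10657 + 148·6·876, 73·876 + 6·10657) = (1555849, 127890)
(x_4, y_4) = (73·1555849 + 148·6·127890, 73·127890 + 6·1555849) = (227143297, 18671064)
(x_5, y_5) = (73·227143297 + 148·6·18671064, 73·18671064 + 6·227143297) = (33161365513, 2725847454)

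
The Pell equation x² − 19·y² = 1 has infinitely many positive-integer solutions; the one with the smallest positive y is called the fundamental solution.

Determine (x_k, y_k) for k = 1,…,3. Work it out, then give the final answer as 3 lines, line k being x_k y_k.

√19 = [4; 2,1,3,1,2,8, …], period ℓ=6 (even) → k=5
a_0=4:  p_0=4·1+0=4,  q_0=4·0+1=1
a_1=2:  p_1=2·4+1=9,  q_1=2·1+0=2
a_2=1:  p_2=1·9+4=13,  q_2=1·2+1=3
a_3=3:  p_3=3·13+9=48,  q_3=3·3+2=11
a_4=1:  p_4=1·48+13=61,  q_4=1·11+3=14
a_5=2:  p_5=2·61+48=170,  q_5=2·14+11=39
(x₁, y₁) = (170, 39);  170² − 19·39² = 1 ✓
n=2: (170,39)∘(170,39) = (170·170+19·39·39, 170·39+39·170) = (57799,13260)
n=3: (57799,13260)∘(170,39) = (170·57799+19·39·13260, 170·13260+39·57799) = (19651490,4508361)

170 39
57799 13260
19651490 4508361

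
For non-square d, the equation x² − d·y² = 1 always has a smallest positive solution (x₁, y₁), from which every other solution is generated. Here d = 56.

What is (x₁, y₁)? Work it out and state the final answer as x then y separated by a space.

15 2

d=56: √d = [7; 2,14] (ℓ=2, even), read p_1/q_1
a_0=7:  p_0=7·1+0=7,  q_0=7·0+1=1
a_1=2:  p_1=2·7+1=15,  q_1=2·1+0=2
→ (15, 2).  Check: 15²=225, 56·2²=224, difference 1.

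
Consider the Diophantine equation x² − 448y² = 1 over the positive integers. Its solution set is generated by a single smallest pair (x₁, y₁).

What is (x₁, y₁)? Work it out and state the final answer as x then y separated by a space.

127 6

√448 = [21; 6,42, …], period ℓ=2 (even) → k=1
step 0: (21, 1)  from 21·(1,0) + (0,1)
step 1: (127, 6)  from 6·(21,1) + (1,0)
→ (127, 6).  Check: 127²=16129, 448·6²=16128, difference 1.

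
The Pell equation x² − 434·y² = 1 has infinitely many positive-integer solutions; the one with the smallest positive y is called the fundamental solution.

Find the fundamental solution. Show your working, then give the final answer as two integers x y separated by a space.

√434 → a₀=20, period (1,4,1,40); ℓ=4 even so k=3
k=0  a_k=20  p_k/q_k = 20/1
…
k=2  a_k=4  p_k/q_k = 104/5
k=3  a_k=1  p_k/q_k = 125/6
→ (125, 6).  Check: 125²=15625, 434·6²=15624, difference 1.

125 6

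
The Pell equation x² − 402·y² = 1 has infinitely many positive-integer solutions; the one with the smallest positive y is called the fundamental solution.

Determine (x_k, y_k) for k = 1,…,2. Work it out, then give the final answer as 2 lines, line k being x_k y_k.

401 20
321601 16040

√402 = [20; 20,40, …], period ℓ=2 (even) → k=1
step 0: (20, 1)  from 20·(1,0) + (0,1)
step 1: (401, 20)  from 20·(20,1) + (1,0)
fundamental: x₁=401, y₁=20  (since 160801 − 402·400 = 1)
(401+20√402)^2 = 321601 + 16040√402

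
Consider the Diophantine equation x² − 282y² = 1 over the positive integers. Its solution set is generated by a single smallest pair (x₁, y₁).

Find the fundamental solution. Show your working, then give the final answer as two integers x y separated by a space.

2351 140

√282 = [16; 1,3,1,4,1,3,1,32, …], period ℓ=8 (even) → k=7
a_0=16:  p_0=16·1+0=16,  q_0=16·0+1=1
a_1=1:  p_1=1·16+1=17,  q_1=1·1+0=1
…
a_4=4:  p_4=4·84+67=403,  q_4=4·5+4=24
…
a_6=3:  p_6=3·487+403=1864,  q_6=3·29+24=111
a_7=1:  p_7=1·1864+487=2351,  q_7=1·111+29=140
(x₁, y₁) = (2351, 140);  2351² − 282·140² = 1 ✓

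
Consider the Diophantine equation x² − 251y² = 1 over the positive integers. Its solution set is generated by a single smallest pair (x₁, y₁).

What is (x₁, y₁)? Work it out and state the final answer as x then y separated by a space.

√251 → a₀=15, period (1,5,2,1,2,…,5,1,30); ℓ=14 even so k=13
k=0  a_k=15  p_k/q_k = 15/1
…
k=2  a_k=5  p_k/q_k = 95/6
…
k=6  a_k=2  p_k/q_k = 1917/121
…
k=8  a_k=2  p_k/q_k = 61043/3853
…
k=11  a_k=2  p_k/q_k = 577033/36422
k=12  a_k=5  p_k/q_k = 3097857/195535
k=13  a_k=1  p_k/q_k = 3674890/231957
fundamental: x₁=3674890, y₁=231957  (since 13504816512100 − 251·53804049849 = 1)

3674890 231957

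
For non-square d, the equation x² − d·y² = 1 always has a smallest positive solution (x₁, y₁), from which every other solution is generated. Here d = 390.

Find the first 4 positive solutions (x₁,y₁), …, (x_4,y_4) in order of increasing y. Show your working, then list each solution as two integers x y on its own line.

79 4
12481 632
1971919 99852
311550721 15775984

√390 = [19; 1,2,1,38, …], period ℓ=4 (even) → k=3
i=0: a=19 ⇒ p=19, q=1
i=1: a=1 ⇒ p=20, q=1
i=2: a=2 ⇒ p=59, q=3
i=3: a=1 ⇒ p=79, q=4
fundamental: x₁=79, y₁=4  (since 6241 − 390·16 = 1)
(79+4√390)^2 = 12481 + 632√390
(79+4√390)^3 = 1971919 + 99852√390
(79+4√390)^4 = 311550721 + 15775984√390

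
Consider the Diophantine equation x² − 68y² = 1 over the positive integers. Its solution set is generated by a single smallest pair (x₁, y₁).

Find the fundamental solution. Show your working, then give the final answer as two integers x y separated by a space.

√68 → a₀=8, period (4,16); ℓ=2 even so k=1
a_0=8:  p_0=8·1+0=8,  q_0=8·0+1=1
a_1=4:  p_1=4·8+1=33,  q_1=4·1+0=4
→ (33, 4).  Check: 33²=1089, 68·4²=1088, difference 1.

33 4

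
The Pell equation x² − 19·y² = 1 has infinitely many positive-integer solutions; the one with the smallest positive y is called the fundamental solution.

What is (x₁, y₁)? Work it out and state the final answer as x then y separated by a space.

170 39

[4; 2,1,3,1,2,8] for √19; ℓ=6 ⇒ convergent index 5
step 0: (4, 1)  from 4·(1,0) + (0,1)
step 1: (9, 2)  from 2·(4,1) + (1,0)
step 2: (13, 3)  from 1·(9,2) + (4,1)
step 3: (48, 11)  from 3·(13,3) + (9,2)
step 4: (61, 14)  from 1·(48,11) + (13,3)
step 5: (170, 39)  from 2·(61,14) + (48,11)
fundamental: x₁=170, y₁=39  (since 28900 − 19·1521 = 1)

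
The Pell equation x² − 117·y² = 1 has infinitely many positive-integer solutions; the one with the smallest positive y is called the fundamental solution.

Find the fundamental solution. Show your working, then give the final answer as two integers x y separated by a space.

649 60

√117 = [10; 1,4,2,4,1,20, …], period ℓ=6 (even) → k=5
i=0: a=10 ⇒ p=10, q=1
i=1: a=1 ⇒ p=11, q=1
…
i=3: a=2 ⇒ p=119, q=11
i=4: a=4 ⇒ p=530, q=49
i=5: a=1 ⇒ p=649, q=60
fundamental: x₁=649, y₁=60  (since 421201 − 117·3600 = 1)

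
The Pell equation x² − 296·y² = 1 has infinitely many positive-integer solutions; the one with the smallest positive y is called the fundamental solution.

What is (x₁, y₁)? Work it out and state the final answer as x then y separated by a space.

3699 215

√296 → a₀=17, period (4,1,7,1,4,34); ℓ=6 even so k=5
a_0=17:  p_0=17·1+0=17,  q_0=17·0+1=1
…
a_2=1:  p_2=1·69+17=86,  q_2=1·4+1=5
a_3=7:  p_3=7·86+69=671,  q_3=7·5+4=39
a_4=1:  p_4=1·671+86=757,  q_4=1·39+5=44
a_5=4:  p_5=4·757+671=3699,  q_5=4·44+39=215
fundamental: x₁=3699, y₁=215  (since 13682601 − 296·46225 = 1)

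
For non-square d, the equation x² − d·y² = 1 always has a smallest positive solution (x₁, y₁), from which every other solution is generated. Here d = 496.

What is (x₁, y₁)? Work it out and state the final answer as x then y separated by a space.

d=496: √d = [22; 3,1,2,4,1,…,1,3,44] (ℓ=16, even), read p_15/q_15
k=0  a_k=22  p_k/q_k = 22/1
k=1  a_k=3  p_k/q_k = 67/3
…
k=6  a_k=1  p_k/q_k = 2383/107
…
k=8  a_k=2  p_k/q_k = 14543/653
k=9  a_k=2  p_k/q_k = 35166/1579
k=10  a_k=1  p_k/q_k = 49709/2232
…
k=12  a_k=4  p_k/q_k = 389209/17476
k=13  a_k=2  p_k/q_k = 863293/38763
k=14  a_k=1  p_k/q_k = 1252502/56239
k=15  a_k=3  p_k/q_k = 4620799/207480
(x₁, y₁) = (4620799, 207480);  4620799² − 496·207480² = 1 ✓

4620799 207480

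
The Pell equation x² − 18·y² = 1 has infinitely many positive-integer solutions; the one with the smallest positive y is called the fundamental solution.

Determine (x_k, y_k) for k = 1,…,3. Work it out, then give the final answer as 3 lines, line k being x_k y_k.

√18 = [4; 4,8, …], period ℓ=2 (even) → k=1
k=0  a_k=4  p_k/q_k = 4/1
k=1  a_k=4  p_k/q_k = 17/4
(x₁, y₁) = (17, 4);  17² − 18·4² = 1 ✓
(17+4√18)^2 = 577 + 136√18
(17+4√18)^3 = 19601 + 4620√18

17 4
577 136
19601 4620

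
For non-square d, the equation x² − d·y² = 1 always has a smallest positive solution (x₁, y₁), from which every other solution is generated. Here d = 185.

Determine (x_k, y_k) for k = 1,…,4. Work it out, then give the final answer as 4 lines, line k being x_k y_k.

√185 = [13; 1,1,1,1,26, …], period ℓ=5 (odd) → k=9
i=0: a=13 ⇒ p=13, q=1
i=1: a=1 ⇒ p=14, q=1
…
i=3: a=1 ⇒ p=41, q=3
i=4: a=1 ⇒ p=68, q=5
…
i=7: a=1 ⇒ p=3686, q=271
i=8: a=1 ⇒ p=5563, q=409
i=9: a=1 ⇒ p=9249, q=680
→ (9249, 680).  Check: 9249²=85544001, 185·680²=85544000, difference 1.
k=2:  x_2 = 9249·9249+185·680·680 = 171088001,  y_2 = 9249·680+680·9249 = 12578640
k=3:  x_3 = 9249·171088001+185·680·12578640 = 3164785833249,  y_3 = 9249·12578640+680·171088001 = 232679682040
k=4:  x_4 = 9249·3164785833249+185·680·232679682040 = 58542208172352001,  y_4 = 9249·232679682040+680·3164785833249 = 4304108745797280

9249 680
171088001 12578640
3164785833249 232679682040
58542208172352001 4304108745797280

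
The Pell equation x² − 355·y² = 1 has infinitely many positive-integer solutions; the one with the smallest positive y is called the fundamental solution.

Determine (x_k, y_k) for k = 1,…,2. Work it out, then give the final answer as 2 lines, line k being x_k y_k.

d=355: √d = [18; 1,5,3,3,1,6,1,3,3,5,1,36] (ℓ=12, even), read p_11/q_11
k=0  a_k=18  p_k/q_k = 18/1
k=1  a_k=1  p_k/q_k = 19/1
k=2  a_k=5  p_k/q_k = 113/6
k=3  a_k=3  p_k/q_k = 358/19
k=4  a_k=3  p_k/q_k = 1187/63
…
k=6  a_k=6  p_k/q_k = 10457/555
…
k=8  a_k=3  p_k/q_k = 46463/2466
k=9  a_k=3  p_k/q_k = 151391/8035
k=10  a_k=5  p_k/q_k = 803418/42641
k=11  a_k=1  p_k/q_k = 954809/50676
(x₁, y₁) = (954809, 50676);  954809² − 355·50676² = 1 ✓
n=2: (954809,50676)∘(954809,50676) = (954809·954809+355·50676·50676, 954809·50676+50676·954809) = (1823320452961,96771801768)

954809 50676
1823320452961 96771801768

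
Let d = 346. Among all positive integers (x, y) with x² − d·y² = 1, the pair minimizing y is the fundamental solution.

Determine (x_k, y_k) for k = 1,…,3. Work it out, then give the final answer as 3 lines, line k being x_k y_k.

17299 930
598510801 32176140
20707276675699 1113230090790

d=346: √d = [18; 1,1,1,1,36] (ℓ=5, odd), read p_9/q_9
step 0: (18, 1)  from 18·(1,0) + (0,1)
step 1: (19, 1)  from 1·(18,1) + (1,0)
step 2: (37, 2)  from 1·(19,1) + (18,1)
step 3: (56, 3)  from 1·(37,2) + (19,1)
step 4: (93, 5)  from 1·(56,3) + (37,2)
step 5: (3404, 183)  from 36·(93,5) + (56,3)
step 6: (3497, 188)  from 1·(3404,183) + (93,5)
…
step 8: (10398, 559)  from 1·(6901,371) + (3497,188)
step 9: (17299, 930)  from 1·(10398,559) + (6901,371)
(x₁, y₁) = (17299, 930);  17299² − 346·930² = 1 ✓
(x_2, y_2) = (17299·17299 + 346·930·930, 17299·930 + 930·17299) = (598510801, 32176140)
(x_3, y_3) = (17299·598510801 + 346·930·32176140, 17299·32176140 + 930·598510801) = (20707276675699, 1113230090790)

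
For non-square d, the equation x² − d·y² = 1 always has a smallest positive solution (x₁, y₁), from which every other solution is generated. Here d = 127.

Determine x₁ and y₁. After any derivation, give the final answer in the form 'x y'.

4730624 419775

√127 = [11; 3,1,2,2,7,11,7,2,2,1,3,22, …], period ℓ=12 (even) → k=11
k=0  a_k=11  p_k/q_k = 11/1
…
k=4  a_k=2  p_k/q_k = 293/26
…
k=6  a_k=11  p_k/q_k = 24218/2149
k=7  a_k=7  p_k/q_k = 171701/15236
k=8  a_k=2  p_k/q_k = 367620/32621
k=9  a_k=2  p_k/q_k = 906941/80478
k=10  a_k=1  p_k/q_k = 1274561/113099
k=11  a_k=3  p_k/q_k = 4730624/419775
→ (4730624, 419775).  Check: 4730624²=22378803429376, 127·419775²=22378803429375, difference 1.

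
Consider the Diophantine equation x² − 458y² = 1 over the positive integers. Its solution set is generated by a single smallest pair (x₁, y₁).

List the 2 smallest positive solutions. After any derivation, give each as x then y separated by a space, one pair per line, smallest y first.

22899 1070
1048728401 49003860

√458 → a₀=21, period (2,2,42); ℓ=3 odd so k=5
k=0  a_k=21  p_k/q_k = 21/1
…
k=2  a_k=2  p_k/q_k = 107/5
k=3  a_k=42  p_k/q_k = 4537/212
k=4  a_k=2  p_k/q_k = 9181/429
k=5  a_k=2  p_k/q_k = 22899/1070
(x₁, y₁) = (22899, 1070);  22899² − 458·1070² = 1 ✓
n=2: (22899,1070)∘(22899,1070) = (22899·22899+458·1070·1070, 22899·1070+1070·22899) = (1048728401,49003860)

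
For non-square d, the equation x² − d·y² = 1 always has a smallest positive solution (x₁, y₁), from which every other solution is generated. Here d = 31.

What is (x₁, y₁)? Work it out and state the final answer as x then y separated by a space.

1520 273

[5; 1,1,3,5,3,1,1,10] for √31; ℓ=8 ⇒ convergent index 7
step 0: (5, 1)  from 5·(1,0) + (0,1)
…
step 2: (11, 2)  from 1·(6,1) + (5,1)
…
step 6: (863, 155)  from 1·(657,118) + (206,37)
step 7: (1520, 273)  from 1·(863,155) + (657,118)
fundamental: x₁=1520, y₁=273  (since 2310400 − 31·74529 = 1)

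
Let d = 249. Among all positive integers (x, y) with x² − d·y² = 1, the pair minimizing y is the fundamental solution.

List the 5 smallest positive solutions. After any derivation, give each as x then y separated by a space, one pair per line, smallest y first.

[15; 1,3,1,1,5,…,3,1,30] for √249; ℓ=16 ⇒ convergent index 15
k=0  a_k=15  p_k/q_k = 15/1
…
k=4  a_k=1  p_k/q_k = 142/9
…
k=7  a_k=3  p_k/q_k = 3582/227
k=8  a_k=10  p_k/q_k = 36751/2329
k=9  a_k=3  p_k/q_k = 113835/7214
k=10  a_k=1  p_k/q_k = 150586/9543
…
k=14  a_k=3  p_k/q_k = 6669699/422675
k=15  a_k=1  p_k/q_k = 8553815/542076
→ (8553815, 542076).  Check: 8553815²=73167751054225, 249·542076²=73167751054224, difference 1.
(8553815+542076√249)^2 = 146335502108449 + 9273635639880√249
(8553815+542076√249)^3 = 2503453625935556812055 + 158649927281879742324√249
(8553815+542076√249)^4 = 42828158354663763449114371201 + 2714124255465295062538692240√249
(8553815+542076√249)^5 = 732688286712993936041346554632551575 + 46432233536525587120811525646048876√249

8553815 542076
146335502108449 9273635639880
2503453625935556812055 158649927281879742324
42828158354663763449114371201 2714124255465295062538692240
732688286712993936041346554632551575 46432233536525587120811525646048876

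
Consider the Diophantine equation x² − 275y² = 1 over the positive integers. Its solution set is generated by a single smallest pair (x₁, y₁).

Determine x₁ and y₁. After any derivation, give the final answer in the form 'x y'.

[16; 1,1,2,1,1,32] for √275; ℓ=6 ⇒ convergent index 5
step 0: (16, 1)  from 16·(1,0) + (0,1)
step 1: (17, 1)  from 1·(16,1) + (1,0)
step 2: (33, 2)  from 1·(17,1) + (16,1)
step 3: (83, 5)  from 2·(33,2) + (17,1)
step 4: (116, 7)  from 1·(83,5) + (33,2)
step 5: (199, 12)  from 1·(116,7) + (83,5)
→ (199, 12).  Check: 199²=39601, 275·12²=39600, difference 1.

199 12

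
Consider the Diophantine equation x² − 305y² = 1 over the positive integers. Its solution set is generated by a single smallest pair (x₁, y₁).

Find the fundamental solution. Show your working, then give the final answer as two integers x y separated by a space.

√305 = [17; 2,6,2,34, …], period ℓ=4 (even) → k=3
i=0: a=17 ⇒ p=17, q=1
i=1: a=2 ⇒ p=35, q=2
i=2: a=6 ⇒ p=227, q=13
i=3: a=2 ⇒ p=489, q=28
fundamental: x₁=489, y₁=28  (since 239121 − 305·784 = 1)

489 28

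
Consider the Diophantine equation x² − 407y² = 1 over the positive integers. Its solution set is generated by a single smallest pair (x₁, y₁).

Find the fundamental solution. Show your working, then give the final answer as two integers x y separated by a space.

d=407: √d = [20; 5,1,2,1,5,40] (ℓ=6, even), read p_5/q_5
a_0=20:  p_0=20·1+0=20,  q_0=20·0+1=1
…
a_3=2:  p_3=2·121+101=343,  q_3=2·6+5=17
a_4=1:  p_4=1·343+121=464,  q_4=1·17+6=23
a_5=5:  p_5=5·464+343=2663,  q_5=5·23+17=132
(x₁, y₁) = (2663, 132);  2663² − 407·132² = 1 ✓

2663 132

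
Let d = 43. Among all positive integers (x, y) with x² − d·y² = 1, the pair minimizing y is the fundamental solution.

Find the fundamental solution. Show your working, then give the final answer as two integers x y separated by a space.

√43 = [6; 1,1,3,1,5,1,3,1,1,12, …], period ℓ=10 (even) → k=9
a_0=6:  p_0=6·1+0=6,  q_0=6·0+1=1
a_1=1:  p_1=1·6+1=7,  q_1=1·1+0=1
a_2=1:  p_2=1·7+6=13,  q_2=1·1+1=2
…
a_8=1:  p_8=1·1541+400=1941,  q_8=1·235+61=296
a_9=1:  p_9=1·1941+1541=3482,  q_9=1·296+235=531
→ (3482, 531).  Check: 3482²=12124324, 43·531²=12124323, difference 1.

3482 531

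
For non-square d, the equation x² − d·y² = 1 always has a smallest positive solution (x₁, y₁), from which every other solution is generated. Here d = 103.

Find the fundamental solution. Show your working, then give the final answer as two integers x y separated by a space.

227528 22419

d=103: √d = [10; 6,1,2,1,1,9,1,1,2,1,6,20] (ℓ=12, even), read p_11/q_11
step 0: (10, 1)  from 10·(1,0) + (0,1)
…
step 2: (71, 7)  from 1·(61,6) + (10,1)
step 3: (203, 20)  from 2·(71,7) + (61,6)
…
step 5: (477, 47)  from 1·(274,27) + (203,20)
step 6: (4567, 450)  from 9·(477,47) + (274,27)
step 7: (5044, 497)  from 1·(4567,450) + (477,47)
step 8: (9611, 947)  from 1·(5044,497) + (4567,450)
step 9: (24266, 2391)  from 2·(9611,947) + (5044,497)
step 10: (33877, 3338)  from 1·(24266,2391) + (9611,947)
step 11: (227528, 22419)  from 6·(33877,3338) + (24266,2391)
→ (227528, 22419).  Check: 227528²=51768990784, 103·22419²=51768990783, difference 1.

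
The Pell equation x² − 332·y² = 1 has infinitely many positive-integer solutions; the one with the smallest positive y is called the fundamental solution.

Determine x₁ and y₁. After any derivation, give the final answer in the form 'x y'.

13447 738

√332 → a₀=18, period (4,1,1,8,1,1,4,36); ℓ=8 even so k=7
step 0: (18, 1)  from 18·(1,0) + (0,1)
step 1: (73, 4)  from 4·(18,1) + (1,0)
step 2: (91, 5)  from 1·(73,4) + (18,1)
step 3: (164, 9)  from 1·(91,5) + (73,4)
step 4: (1403, 77)  from 8·(164,9) + (91,5)
step 5: (1567, 86)  from 1·(1403,77) + (164,9)
step 6: (2970, 163)  from 1·(1567,86) + (1403,77)
step 7: (13447, 738)  from 4·(2970,163) + (1567,86)
fundamental: x₁=13447, y₁=738  (since 180821809 − 332·544644 = 1)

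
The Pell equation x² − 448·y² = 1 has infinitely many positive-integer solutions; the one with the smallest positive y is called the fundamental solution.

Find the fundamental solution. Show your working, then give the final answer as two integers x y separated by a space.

127 6

√448 = [21; 6,42, …], period ℓ=2 (even) → k=1
step 0: (21, 1)  from 21·(1,0) + (0,1)
step 1: (127, 6)  from 6·(21,1) + (1,0)
→ (127, 6).  Check: 127²=16129, 448·6²=16128, difference 1.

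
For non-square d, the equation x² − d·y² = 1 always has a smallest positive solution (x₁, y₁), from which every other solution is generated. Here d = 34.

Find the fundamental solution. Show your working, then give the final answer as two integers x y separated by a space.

35 6

d=34: √d = [5; 1,4,1,10] (ℓ=4, even), read p_3/q_3
step 0: (5, 1)  from 5·(1,0) + (0,1)
…
step 2: (29, 5)  from 4·(6,1) + (5,1)
step 3: (35, 6)  from 1·(29,5) + (6,1)
fundamental: x₁=35, y₁=6  (since 1225 − 34·36 = 1)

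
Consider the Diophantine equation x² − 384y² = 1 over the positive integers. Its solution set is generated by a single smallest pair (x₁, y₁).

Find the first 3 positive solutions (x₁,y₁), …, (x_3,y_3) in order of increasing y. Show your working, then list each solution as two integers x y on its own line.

4801 245
46099201 2352490
442644523201 22588608735

√384 → a₀=19, period (1,1,2,9,2,1,1,38); ℓ=8 even so k=7
k=0  a_k=19  p_k/q_k = 19/1
…
k=2  a_k=1  p_k/q_k = 39/2
k=3  a_k=2  p_k/q_k = 98/5
…
k=6  a_k=1  p_k/q_k = 2861/146
k=7  a_k=1  p_k/q_k = 4801/245
(x₁, y₁) = (4801, 245);  4801² − 384·245² = 1 ✓
(4801+245√384)^2 = 46099201 + 2352490√384
(4801+245√384)^3 = 442644523201 + 22588608735√384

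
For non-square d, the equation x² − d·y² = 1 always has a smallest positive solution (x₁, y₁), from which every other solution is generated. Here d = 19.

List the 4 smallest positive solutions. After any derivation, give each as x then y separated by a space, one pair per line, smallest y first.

d=19: √d = [4; 2,1,3,1,2,8] (ℓ=6, even), read p_5/q_5
step 0: (4, 1)  from 4·(1,0) + (0,1)
step 1: (9, 2)  from 2·(4,1) + (1,0)
step 2: (13, 3)  from 1·(9,2) + (4,1)
step 3: (48, 11)  from 3·(13,3) + (9,2)
step 4: (61, 14)  from 1·(48,11) + (13,3)
step 5: (170, 39)  from 2·(61,14) + (48,11)
→ (170, 39).  Check: 170²=28900, 19·39²=28899, difference 1.
(170+39√19)^2 = 57799 + 13260√19
(170+39√19)^3 = 19651490 + 4508361√19
(170+39√19)^4 = 6681448801 + 1532829480√19

170 39
57799 13260
19651490 4508361
6681448801 1532829480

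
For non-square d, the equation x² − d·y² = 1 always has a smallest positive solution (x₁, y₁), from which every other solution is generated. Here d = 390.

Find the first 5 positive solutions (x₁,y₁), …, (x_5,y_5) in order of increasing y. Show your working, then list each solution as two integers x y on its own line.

√390 = [19; 1,2,1,38, …], period ℓ=4 (even) → k=3
a_0=19:  p_0=19·1+0=19,  q_0=19·0+1=1
a_1=1:  p_1=1·19+1=20,  q_1=1·1+0=1
a_2=2:  p_2=2·20+19=59,  q_2=2·1+1=3
a_3=1:  p_3=1·59+20=79,  q_3=1·3+1=4
(x₁, y₁) = (79, 4);  79² − 390·4² = 1 ✓
(79+4√390)^2 = 12481 + 632√390
(79+4√390)^3 = 1971919 + 99852√390
(79+4√390)^4 = 311550721 + 15775984√390
(79+4√390)^5 = 49223041999 + 2492505620√390

79 4
12481 632
1971919 99852
311550721 15775984
49223041999 2492505620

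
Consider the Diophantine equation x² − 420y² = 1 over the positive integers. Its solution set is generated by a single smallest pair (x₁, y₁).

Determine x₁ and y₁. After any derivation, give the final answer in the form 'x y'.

[20; 2,40] for √420; ℓ=2 ⇒ convergent index 1
i=0: a=20 ⇒ p=20, q=1
i=1: a=2 ⇒ p=41, q=2
fundamental: x₁=41, y₁=2  (since 1681 − 420·4 = 1)

41 2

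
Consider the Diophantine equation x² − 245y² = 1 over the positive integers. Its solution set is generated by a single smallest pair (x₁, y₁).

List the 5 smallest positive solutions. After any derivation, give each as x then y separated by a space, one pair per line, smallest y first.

√245 = [15; 1,1,1,7,6,7,1,1,1,30, …], period ℓ=10 (even) → k=9
step 0: (15, 1)  from 15·(1,0) + (0,1)
…
step 4: (360, 23)  from 7·(47,3) + (31,2)
step 5: (2207, 141)  from 6·(360,23) + (47,3)
step 6: (15809, 1010)  from 7·(2207,141) + (360,23)
step 7: (18016, 1151)  from 1·(15809,1010) + (2207,141)
step 8: (33825, 2161)  from 1·(18016,1151) + (15809,1010)
step 9: (51841, 3312)  from 1·(33825,2161) + (18016,1151)
→ (51841, 3312).  Check: 51841²=2687489281, 245·3312²=2687489280, difference 1.
n=2: (51841,3312)∘(51841,3312) = (51841·51841+245·3312·3312, 51841·3312+3312·51841) = (5374978561,343394784)
n=3: (5374978561,343394784)∘(51841,3312) = (51841·5374978561+245·3312·343394784, 51841·343394784+3312·5374978561) = (557288527109761,35603857991376)
n=4: (557288527109761,35603857991376)∘(51841,3312) = (51841·557288527109761+245·3312·35603857991376, 51841·35603857991376+3312·557288527109761) = (57780789062419261441,3691479203918451648)
n=5: (57780789062419261441,3691479203918451648)∘(51841,3312) = (51841·57780789062419261441+245·3312·3691479203918451648, 51841·3691479203918451648+3312·57780789062419261441) = (5990827771012465337616001,382739946785069045776560)

51841 3312
5374978561 343394784
557288527109761 35603857991376
57780789062419261441 3691479203918451648
5990827771012465337616001 382739946785069045776560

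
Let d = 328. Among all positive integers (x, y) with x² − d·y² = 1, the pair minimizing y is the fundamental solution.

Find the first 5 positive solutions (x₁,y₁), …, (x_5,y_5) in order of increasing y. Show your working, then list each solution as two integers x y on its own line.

163 9
53137 2934
17322499 956475
5647081537 311807916
1840931258563 101648424141

d=328: √d = [18; 9,36] (ℓ=2, even), read p_1/q_1
a_0=18:  p_0=18·1+0=18,  q_0=18·0+1=1
a_1=9:  p_1=9·18+1=163,  q_1=9·1+0=9
fundamental: x₁=163, y₁=9  (since 26569 − 328·81 = 1)
k=2:  x_2 = 163·163+328·9·9 = 53137,  y_2 = 163·9+9·163 = 2934
k=3:  x_3 = 163·53137+328·9·2934 = 17322499,  y_3 = 163·2934+9·53137 = 956475
k=4:  x_4 = 163·17322499+328·9·956475 = 5647081537,  y_4 = 163·956475+9·17322499 = 311807916
k=5:  x_5 = 163·5647081537+328·9·311807916 = 1840931258563,  y_5 = 163·311807916+9·5647081537 = 101648424141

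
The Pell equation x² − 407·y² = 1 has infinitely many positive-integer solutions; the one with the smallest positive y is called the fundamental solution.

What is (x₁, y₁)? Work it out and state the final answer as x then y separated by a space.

[20; 5,1,2,1,5,40] for √407; ℓ=6 ⇒ convergent index 5
a_0=20:  p_0=20·1+0=20,  q_0=20·0+1=1
…
a_3=2:  p_3=2·121+101=343,  q_3=2·6+5=17
a_4=1:  p_4=1·343+121=464,  q_4=1·17+6=23
a_5=5:  p_5=5·464+343=2663,  q_5=5·23+17=132
(x₁, y₁) = (2663, 132);  2663² − 407·132² = 1 ✓

2663 132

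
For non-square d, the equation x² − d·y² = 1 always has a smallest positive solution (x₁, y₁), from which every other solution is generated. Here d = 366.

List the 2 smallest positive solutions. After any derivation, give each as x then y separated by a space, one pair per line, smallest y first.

[19; 7,1,1,1,2,12,2,1,1,1,7,38] for √366; ℓ=12 ⇒ convergent index 11
step 0: (19, 1)  from 19·(1,0) + (0,1)
step 1: (134, 7)  from 7·(19,1) + (1,0)
…
step 3: (287, 15)  from 1·(153,8) + (134,7)
…
step 5: (1167, 61)  from 2·(440,23) + (287,15)
step 6: (14444, 755)  from 12·(1167,61) + (440,23)
step 7: (30055, 1571)  from 2·(14444,755) + (1167,61)
step 8: (44499, 2326)  from 1·(30055,1571) + (14444,755)
step 9: (74554, 3897)  from 1·(44499,2326) + (30055,1571)
step 10: (119053, 6223)  from 1·(74554,3897) + (44499,2326)
step 11: (907925, 47458)  from 7·(119053,6223) + (74554,3897)
(x₁, y₁) = (907925, 47458);  907925² − 366·47458² = 1 ✓
n=2: (907925,47458)∘(907925,47458) = (907925·907925+366·47458·47458, 907925·47458+47458·907925) = (1648655611249,86176609300)

907925 47458
1648655611249 86176609300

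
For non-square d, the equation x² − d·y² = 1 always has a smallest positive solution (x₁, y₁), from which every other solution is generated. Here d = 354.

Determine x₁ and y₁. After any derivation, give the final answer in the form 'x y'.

258065 13716

√354 → a₀=18, period (1,4,2,2,18,2,2,4,1,36); ℓ=10 even so k=9
a_0=18:  p_0=18·1+0=18,  q_0=18·0+1=1
…
a_2=4:  p_2=4·19+18=94,  q_2=4·1+1=5
…
a_4=2:  p_4=2·207+94=508,  q_4=2·11+5=27
…
a_6=2:  p_6=2·9351+508=19210,  q_6=2·497+27=1021
a_7=2:  p_7=2·19210+9351=47771,  q_7=2·1021+497=2539
a_8=4:  p_8=4·47771+19210=210294,  q_8=4·2539+1021=11177
a_9=1:  p_9=1·210294+47771=258065,  q_9=1·11177+2539=13716
→ (258065, 13716).  Check: 258065²=66597544225, 354·13716²=66597544224, difference 1.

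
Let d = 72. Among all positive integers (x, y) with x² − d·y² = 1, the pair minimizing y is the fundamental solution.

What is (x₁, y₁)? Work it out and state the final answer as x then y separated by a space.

√72 → a₀=8, period (2,16); ℓ=2 even so k=1
i=0: a=8 ⇒ p=8, q=1
i=1: a=2 ⇒ p=17, q=2
→ (17, 2).  Check: 17²=289, 72·2²=288, difference 1.

17 2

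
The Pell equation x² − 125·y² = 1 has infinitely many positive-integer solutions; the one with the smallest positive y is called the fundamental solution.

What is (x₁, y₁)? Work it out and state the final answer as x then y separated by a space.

√125 → a₀=11, period (5,1,1,5,22); ℓ=5 odd so k=9
step 0: (11, 1)  from 11·(1,0) + (0,1)
…
step 4: (682, 61)  from 5·(123,11) + (67,6)
…
step 6: (76317, 6826)  from 5·(15127,1353) + (682,61)
step 7: (91444, 8179)  from 1·(76317,6826) + (15127,1353)
step 8: (167761, 15005)  from 1·(91444,8179) + (76317,6826)
step 9: (930249, 83204)  from 5·(167761,15005) + (91444,8179)
→ (930249, 83204).  Check: 930249²=865363202001, 125·83204²=865363202000, difference 1.

930249 83204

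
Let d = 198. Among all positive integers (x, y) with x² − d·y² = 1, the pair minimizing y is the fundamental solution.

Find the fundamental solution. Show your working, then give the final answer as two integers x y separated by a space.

197 14

[14; 14,28] for √198; ℓ=2 ⇒ convergent index 1
i=0: a=14 ⇒ p=14, q=1
i=1: a=14 ⇒ p=197, q=14
(x₁, y₁) = (197, 14);  197² − 198·14² = 1 ✓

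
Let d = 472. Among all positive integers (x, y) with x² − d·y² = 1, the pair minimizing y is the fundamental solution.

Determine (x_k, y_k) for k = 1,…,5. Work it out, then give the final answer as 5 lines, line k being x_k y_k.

√472 → a₀=21, period (1,2,1,1,1,…,2,1,42); ℓ=14 even so k=13
k=0  a_k=21  p_k/q_k = 21/1
k=1  a_k=1  p_k/q_k = 22/1
…
k=3  a_k=1  p_k/q_k = 87/4
…
k=5  a_k=1  p_k/q_k = 239/11
k=6  a_k=4  p_k/q_k = 1108/51
…
k=8  a_k=4  p_k/q_k = 24224/1115
…
k=10  a_k=1  p_k/q_k = 54227/2496
k=11  a_k=1  p_k/q_k = 84230/3877
k=12  a_k=2  p_k/q_k = 222687/10250
k=13  a_k=1  p_k/q_k = 306917/14127
(x₁, y₁) = (306917, 14127);  306917² − 472·14127² = 1 ✓
(306917+14127√472)^2 = 188396089777 + 8671632918√472
(306917+14127√472)^3 = 115643925371868101 + 5322943120573485√472
(306917+14127√472)^4 = 70986173286526887819457 + 3267403467465432958572√472
(306917+14127√472)^5 = 43573726693046301732396700037 + 2005643340042853631571511563√472

306917 14127
188396089777 8671632918
115643925371868101 5322943120573485
70986173286526887819457 3267403467465432958572
43573726693046301732396700037 2005643340042853631571511563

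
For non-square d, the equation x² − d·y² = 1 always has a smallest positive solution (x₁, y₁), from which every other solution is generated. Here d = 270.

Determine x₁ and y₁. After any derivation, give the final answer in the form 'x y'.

d=270: √d = [16; 2,3,6,3,2,32] (ℓ=6, even), read p_5/q_5
a_0=16:  p_0=16·1+0=16,  q_0=16·0+1=1
…
a_2=3:  p_2=3·33+16=115,  q_2=3·2+1=7
a_3=6:  p_3=6·115+33=723,  q_3=6·7+2=44
a_4=3:  p_4=3·723+115=2284,  q_4=3·44+7=139
a_5=2:  p_5=2·2284+723=5291,  q_5=2·139+44=322
fundamental: x₁=5291, y₁=322  (since 27994681 − 270·103684 = 1)

5291 322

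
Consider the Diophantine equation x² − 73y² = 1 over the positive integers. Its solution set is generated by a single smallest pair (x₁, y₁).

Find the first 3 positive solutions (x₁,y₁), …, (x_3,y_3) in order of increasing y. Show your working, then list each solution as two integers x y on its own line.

2281249 267000
10408194000001 1218186966000
47487364308614281249 5557975596000801000

[8; 1,1,5,5,1,1,16] for √73; ℓ=7 ⇒ convergent index 13
i=0: a=8 ⇒ p=8, q=1
i=1: a=1 ⇒ p=9, q=1
…
i=4: a=5 ⇒ p=487, q=57
i=5: a=1 ⇒ p=581, q=68
i=6: a=1 ⇒ p=1068, q=125
i=7: a=16 ⇒ p=17669, q=2068
i=8: a=1 ⇒ p=18737, q=2193
i=9: a=1 ⇒ p=36406, q=4261
i=10: a=5 ⇒ p=200767, q=23498
…
i=12: a=1 ⇒ p=1241008, q=145249
i=13: a=1 ⇒ p=2281249, q=267000
fundamental: x₁=2281249, y₁=267000  (since 5204097000001 − 73·71289000000 = 1)
(2281249+267000√73)^2 = 10408194000001 + 1218186966000√73
(2281249+267000√73)^3 = 47487364308614281249 + 5557975596000801000√73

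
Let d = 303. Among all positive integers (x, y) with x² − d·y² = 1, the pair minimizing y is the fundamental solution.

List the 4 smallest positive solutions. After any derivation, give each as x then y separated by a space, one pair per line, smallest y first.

d=303: √d = [17; 2,2,5,2,2,34] (ℓ=6, even), read p_5/q_5
step 0: (17, 1)  from 17·(1,0) + (0,1)
…
step 2: (87, 5)  from 2·(35,2) + (17,1)
…
step 4: (1027, 59)  from 2·(470,27) + (87,5)
step 5: (2524, 145)  from 2·(1027,59) + (470,27)
(x₁, y₁) = (2524, 145);  2524² − 303·145² = 1 ✓
k=2:  x_2 = 2524·2524+303·145·145 = 12741151,  y_2 = 2524·145+145·2524 = 731960
k=3:  x_3 = 2524·12741151+303·145·731960 = 64317327724,  y_3 = 2524·731960+145·12741151 = 3694933935
k=4:  x_4 = 2524·64317327724+303·145·3694933935 = 324673857609601,  y_4 = 2524·3694933935+145·64317327724 = 18652025771920

2524 145
12741151 731960
64317327724 3694933935
324673857609601 18652025771920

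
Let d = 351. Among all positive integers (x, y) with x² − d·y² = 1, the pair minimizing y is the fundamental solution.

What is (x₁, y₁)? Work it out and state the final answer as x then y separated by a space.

√351 = [18; 1,2,1,3,2,2,2,3,1,2,1,36, …], period ℓ=12 (even) → k=11
a_0=18:  p_0=18·1+0=18,  q_0=18·0+1=1
…
a_3=1:  p_3=1·56+19=75,  q_3=1·3+1=4
a_4=3:  p_4=3·75+56=281,  q_4=3·4+3=15
a_5=2:  p_5=2·281+75=637,  q_5=2·15+4=34
…
a_7=2:  p_7=2·1555+637=3747,  q_7=2·83+34=200
a_8=3:  p_8=3·3747+1555=12796,  q_8=3·200+83=683
a_9=1:  p_9=1·12796+3747=16543,  q_9=1·683+200=883
a_10=2:  p_10=2·16543+12796=45882,  q_10=2·883+683=2449
a_11=1:  p_11=1·45882+16543=62425,  q_11=1·2449+883=3332
→ (62425, 3332).  Check: 62425²=3896880625, 351·3332²=3896880624, difference 1.

62425 3332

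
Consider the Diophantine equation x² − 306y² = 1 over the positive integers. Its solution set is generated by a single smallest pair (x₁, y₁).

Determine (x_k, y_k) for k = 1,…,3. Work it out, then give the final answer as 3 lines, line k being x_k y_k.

d=306: √d = [17; 2,34] (ℓ=2, even), read p_1/q_1
a_0=17:  p_0=17·1+0=17,  q_0=17·0+1=1
a_1=2:  p_1=2·17+1=35,  q_1=2·1+0=2
→ (35, 2).  Check: 35²=1225, 306·2²=1224, difference 1.
(x_2, y_2) = (35·35 + 306·2·2, 35·2 + 2·35) = (2449, 140)
(x_3, y_3) = (35·2449 + 306·2·140, 35·140 + 2·2449) = (171395, 9798)

35 2
2449 140
171395 9798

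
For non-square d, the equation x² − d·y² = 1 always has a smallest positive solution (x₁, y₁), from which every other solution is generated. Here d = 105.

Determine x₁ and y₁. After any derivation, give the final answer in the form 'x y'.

41 4

d=105: √d = [10; 4,20] (ℓ=2, even), read p_1/q_1
step 0: (10, 1)  from 10·(1,0) + (0,1)
step 1: (41, 4)  from 4·(10,1) + (1,0)
→ (41, 4).  Check: 41²=1681, 105·4²=1680, difference 1.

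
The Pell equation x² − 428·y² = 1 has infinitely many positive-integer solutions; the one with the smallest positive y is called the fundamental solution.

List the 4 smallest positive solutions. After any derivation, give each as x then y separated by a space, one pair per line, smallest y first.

1850887 89466
6851565373537 331182912684
25362946559057703751 1225964295417811950
93887896135702420679780737 4538242753705644230486616

√428 → a₀=20, period (1,2,4,1,5,10,5,1,4,2,1,40); ℓ=12 even so k=11
i=0: a=20 ⇒ p=20, q=1
i=1: a=1 ⇒ p=21, q=1
i=2: a=2 ⇒ p=62, q=3
…
i=4: a=1 ⇒ p=331, q=16
i=5: a=5 ⇒ p=1924, q=93
i=6: a=10 ⇒ p=19571, q=946
i=7: a=5 ⇒ p=99779, q=4823
i=8: a=1 ⇒ p=119350, q=5769
i=9: a=4 ⇒ p=577179, q=27899
i=10: a=2 ⇒ p=1273708, q=61567
i=11: a=1 ⇒ p=1850887, q=89466
→ (1850887, 89466).  Check: 1850887²=3425782686769, 428·89466²=3425782686768, difference 1.
(x_2, y_2) = (1850887·1850887 + 428·89466·89466, 1850887·89466 + 89466·1850887) = (6851565373537, 331182912684)
(x_3, y_3) = (1850887·6851565373537 + 428·89466·331182912684, 1850887·331182912684 + 89466·6851565373537) = (25362946559057703751, 1225964295417811950)
(x_4, y_4) = (1850887·25362946559057703751 + 428·89466·1225964295417811950, 1850887·1225964295417811950 + 89466·25362946559057703751) = (93887896135702420679780737, 4538242753705644230486616)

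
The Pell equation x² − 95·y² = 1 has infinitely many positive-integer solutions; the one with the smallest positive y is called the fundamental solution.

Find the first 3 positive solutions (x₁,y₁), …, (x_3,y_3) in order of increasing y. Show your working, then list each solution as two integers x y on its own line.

39 4
3041 312
237159 24332

[9; 1,2,1,18] for √95; ℓ=4 ⇒ convergent index 3
step 0: (9, 1)  from 9·(1,0) + (0,1)
step 1: (10, 1)  from 1·(9,1) + (1,0)
step 2: (29, 3)  from 2·(10,1) + (9,1)
step 3: (39, 4)  from 1·(29,3) + (10,1)
(x₁, y₁) = (39, 4);  39² − 95·4² = 1 ✓
(x_2, y_2) = (39·39 + 95·4·4, 39·4 + 4·39) = (3041, 312)
(x_3, y_3) = (39·3041 + 95·4·312, 39·312 + 4·3041) = (237159, 24332)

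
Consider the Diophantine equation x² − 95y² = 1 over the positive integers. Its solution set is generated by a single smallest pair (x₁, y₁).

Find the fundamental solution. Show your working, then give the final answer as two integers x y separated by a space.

d=95: √d = [9; 1,2,1,18] (ℓ=4, even), read p_3/q_3
k=0  a_k=9  p_k/q_k = 9/1
k=1  a_k=1  p_k/q_k = 10/1
k=2  a_k=2  p_k/q_k = 29/3
k=3  a_k=1  p_k/q_k = 39/4
→ (39, 4).  Check: 39²=1521, 95·4²=1520, difference 1.

39 4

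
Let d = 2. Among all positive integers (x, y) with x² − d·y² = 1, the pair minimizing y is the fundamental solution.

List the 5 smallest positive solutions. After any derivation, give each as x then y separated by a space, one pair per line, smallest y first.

[1; 2] for √2; ℓ=1 ⇒ convergent index 1
a_0=1:  p_0=1·1+0=1,  q_0=1·0+1=1
a_1=2:  p_1=2·1+1=3,  q_1=2·1+0=2
fundamental: x₁=3, y₁=2  (since 9 − 2·4 = 1)
(x_2, y_2) = (3·3 + 2·2·2, 3·2 + 2·3) = (17, 12)
(x_3, y_3) = (3·17 + 2·2·12, 3·12 + 2·17) = (99, 70)
(x_4, y_4) = (3·99 + 2·2·70, 3·70 + 2·99) = (577, 408)
(x_5, y_5) = (3·577 + 2·2·408, 3·408 + 2·577) = (3363, 2378)

3 2
17 12
99 70
577 408
3363 2378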